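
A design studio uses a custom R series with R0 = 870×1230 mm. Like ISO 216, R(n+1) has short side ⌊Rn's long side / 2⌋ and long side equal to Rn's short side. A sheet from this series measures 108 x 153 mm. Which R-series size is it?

R6

R0: 870 × 1230 mm
R1: 615 × 870 mm
R2: 435 × 615 mm
R3: 307 × 435 mm
R4: 217 × 307 mm
R5: 153 × 217 mm
R6: 108 × 153 mm
R7: 76 × 108 mm
→ matches R6.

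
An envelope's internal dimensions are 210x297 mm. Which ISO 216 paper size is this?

Aspect ratio 297/210 ≈ 1.414 — close to the ISO √2 ≈ 1.414.
In the A-series (A0 area = 1 m²): A4 = 210 × 297 mm.

A4 (210 × 297 mm)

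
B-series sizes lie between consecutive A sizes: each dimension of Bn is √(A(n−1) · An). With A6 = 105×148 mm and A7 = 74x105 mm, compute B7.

88 × 125 mm

Short side: √(105 · 74) = √7770 ≈ 88.1 → 88 mm
Long side: √(148 · 105) = √15540 ≈ 124.7 → 125 mm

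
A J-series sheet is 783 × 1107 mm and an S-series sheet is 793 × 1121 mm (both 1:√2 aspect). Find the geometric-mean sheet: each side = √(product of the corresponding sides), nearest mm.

788 × 1114 mm

Short side: √(783 · 793) = √620919 ≈ 788.0 → 788 mm
Long side: √(1107 · 1121) = √1240947 ≈ 1114.0 → 1114 mm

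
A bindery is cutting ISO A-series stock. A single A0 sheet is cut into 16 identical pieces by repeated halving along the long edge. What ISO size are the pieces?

A4

16 = 2^4, so 4 halving steps.
A0 → A1 → … → A4 after 4 steps.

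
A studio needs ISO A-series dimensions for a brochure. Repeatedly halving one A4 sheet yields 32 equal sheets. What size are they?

A9

32 = 2^5, so 5 halving steps.
A4 → A5 → … → A9 after 5 steps.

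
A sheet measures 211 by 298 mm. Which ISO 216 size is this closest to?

Aspect ratio 298/211 ≈ 1.412 — close to the ISO √2 ≈ 1.414.
In the A-series (A0 area = 1 m²): A4 = 210 × 297 mm.
Off by 2 mm total — nearest standard size.

A4 (210 × 297 mm)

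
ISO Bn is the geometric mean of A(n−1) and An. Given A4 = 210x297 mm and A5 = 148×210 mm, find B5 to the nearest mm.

Short side: √(210 · 148) = √31080 ≈ 176.3 → 176 mm
Long side: √(297 · 210) = √62370 ≈ 249.7 → 250 mm

176 × 250 mm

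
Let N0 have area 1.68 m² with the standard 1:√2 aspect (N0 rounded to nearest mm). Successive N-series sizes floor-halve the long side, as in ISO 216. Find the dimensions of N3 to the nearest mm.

Let N0's short side be w mm. w · w√2 = 1.68 m² = 1,680,000 mm², so w ≈ 1089.9 mm and w√2 ≈ 1541.4 mm → N0 = 1090 × 1541 mm.
N1: ⌊1541/2⌋ × 1090 = 770 × 1090 mm
N2: ⌊1090/2⌋ × 770 = 545 × 770 mm
N3: ⌊770/2⌋ × 545 = 385 × 545 mm

385 × 545 mm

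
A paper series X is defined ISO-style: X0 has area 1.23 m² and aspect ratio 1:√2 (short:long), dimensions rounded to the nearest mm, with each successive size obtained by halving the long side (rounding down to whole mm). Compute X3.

Let X0's short side be w mm. w · w√2 = 1.23 m² = 1,230,000 mm², so w ≈ 932.6 mm and w√2 ≈ 1318.9 mm → X0 = 933 × 1319 mm.
X1: ⌊1319/2⌋ × 933 = 659 × 933 mm
X2: ⌊933/2⌋ × 659 = 466 × 659 mm
X3: ⌊659/2⌋ × 466 = 329 × 466 mm

329 × 466 mm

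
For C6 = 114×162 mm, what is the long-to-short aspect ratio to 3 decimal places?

1.421

162 / 114 = 1.421
ISO 216 targets √2 ≈ 1.414; the +0.007 deviation is from mm rounding.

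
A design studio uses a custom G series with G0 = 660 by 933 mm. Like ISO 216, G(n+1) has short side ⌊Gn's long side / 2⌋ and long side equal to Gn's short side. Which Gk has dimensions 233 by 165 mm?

G0: 660 × 933 mm
G1: 466 × 660 mm
G2: 330 × 466 mm
G3: 233 × 330 mm
G4: 165 × 233 mm
G5: 116 × 165 mm
→ matches G4.

G4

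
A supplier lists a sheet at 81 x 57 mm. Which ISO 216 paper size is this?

C8 (57 × 81 mm)

Aspect ratio 81/57 ≈ 1.421 — close to the ISO √2 ≈ 1.414.
In the C-series (envelope sizes, between A and B): C8 = 57 × 81 mm.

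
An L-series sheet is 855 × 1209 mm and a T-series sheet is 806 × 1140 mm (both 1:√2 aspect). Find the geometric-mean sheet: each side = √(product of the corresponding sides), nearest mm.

830 × 1174 mm

Short side: √(855 · 806) = √689130 ≈ 830.1 → 830 mm
Long side: √(1209 · 1140) = √1378260 ≈ 1174.0 → 1174 mm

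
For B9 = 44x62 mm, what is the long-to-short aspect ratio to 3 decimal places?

62 / 44 = 1.409
ISO 216 targets √2 ≈ 1.414; the -0.005 deviation is from mm rounding.

1.409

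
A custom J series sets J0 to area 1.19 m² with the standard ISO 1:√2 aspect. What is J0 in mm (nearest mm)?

Let the short side be w mm. Then w · w√2 = 1.19 m² = 1,190,000 mm².
w² = 1,190,000/√2, so w ≈ 917.3 mm; long side = w√2 ≈ 1297.3 mm.

917 × 1297 mm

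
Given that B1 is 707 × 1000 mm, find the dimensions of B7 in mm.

B2: ⌊1000/2⌋ × 707 = 500 × 707 mm
B3: ⌊707/2⌋ × 500 = 353 × 500 mm
B4: ⌊500/2⌋ × 353 = 250 × 353 mm
B5: ⌊353/2⌋ × 250 = 176 × 250 mm
B6: ⌊250/2⌋ × 176 = 125 × 176 mm
B7: ⌊176/2⌋ × 125 = 88 × 125 mm

88 × 125 mm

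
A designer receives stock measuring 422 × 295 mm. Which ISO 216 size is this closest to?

A3 (297 × 420 mm)

Aspect ratio 422/295 ≈ 1.431 (ISO target is √2 ≈ 1.414).
In the A-series (A0 area = 1 m²): A3 = 297 × 420 mm.
Off by 4 mm total — nearest standard size.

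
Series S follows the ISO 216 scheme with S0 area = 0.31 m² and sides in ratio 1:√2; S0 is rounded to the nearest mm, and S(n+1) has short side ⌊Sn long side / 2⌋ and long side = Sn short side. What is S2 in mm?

234 × 331 mm

Let S0's short side be w mm. w · w√2 = 0.31 m² = 310,000 mm², so w ≈ 468.2 mm and w√2 ≈ 662.1 mm → S0 = 468 × 662 mm.
S1: ⌊662/2⌋ × 468 = 331 × 468 mm
S2: ⌊468/2⌋ × 331 = 234 × 331 mm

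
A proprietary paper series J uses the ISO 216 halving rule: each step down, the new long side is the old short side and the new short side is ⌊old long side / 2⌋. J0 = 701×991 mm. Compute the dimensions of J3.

247 × 350 mm

J1: ⌊991/2⌋ × 701 = 495 × 701 mm
J2: ⌊701/2⌋ × 495 = 350 × 495 mm
J3: ⌊495/2⌋ × 350 = 247 × 350 mm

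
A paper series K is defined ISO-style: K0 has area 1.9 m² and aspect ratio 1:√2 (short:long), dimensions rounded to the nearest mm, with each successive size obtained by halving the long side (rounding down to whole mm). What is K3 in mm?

Let K0's short side be w mm. w · w√2 = 1.9 m² = 1,900,000 mm², so w ≈ 1159.1 mm and w√2 ≈ 1639.2 mm → K0 = 1159 × 1639 mm.
K1: ⌊1639/2⌋ × 1159 = 819 × 1159 mm
K2: ⌊1159/2⌋ × 819 = 579 × 819 mm
K3: ⌊819/2⌋ × 579 = 409 × 579 mm

409 × 579 mm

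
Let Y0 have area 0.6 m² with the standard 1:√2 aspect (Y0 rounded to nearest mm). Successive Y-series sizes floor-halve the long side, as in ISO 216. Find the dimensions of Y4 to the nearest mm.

Let Y0's short side be w mm. w · w√2 = 0.6 m² = 600,000 mm², so w ≈ 651.4 mm and w√2 ≈ 921.2 mm → Y0 = 651 × 921 mm.
Y1: ⌊921/2⌋ × 651 = 460 × 651 mm
Y2: ⌊651/2⌋ × 460 = 325 × 460 mm
Y3: ⌊460/2⌋ × 325 = 230 × 325 mm
Y4: ⌊325/2⌋ × 230 = 162 × 230 mm

162 × 230 mm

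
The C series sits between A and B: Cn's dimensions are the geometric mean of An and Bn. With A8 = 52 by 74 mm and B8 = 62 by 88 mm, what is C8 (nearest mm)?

Short side: √(52 · 62) = √3224 ≈ 56.8 → 57 mm
Long side: √(74 · 88) = √6512 ≈ 80.7 → 81 mm

57 × 81 mm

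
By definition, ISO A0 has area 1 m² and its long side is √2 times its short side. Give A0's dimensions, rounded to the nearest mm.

Let the short side be w mm. Then the long side is w√2 and w · w√2 = 10⁶ mm².
w² = 10⁶/√2, so w = 1000 / 2^(1/4) ≈ 840.9 mm; long side = 1000 · 2^(1/4) ≈ 1189.2 mm.

841 × 1189 mm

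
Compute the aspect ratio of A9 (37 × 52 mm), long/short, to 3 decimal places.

52 / 37 = 1.405
ISO 216 targets √2 ≈ 1.414; the -0.009 deviation is from mm rounding.

1.405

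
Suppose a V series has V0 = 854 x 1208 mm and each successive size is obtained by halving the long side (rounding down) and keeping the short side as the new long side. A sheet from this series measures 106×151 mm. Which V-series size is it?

V0: 854 × 1208 mm
V1: 604 × 854 mm
V2: 427 × 604 mm
V3: 302 × 427 mm
V4: 213 × 302 mm
V5: 151 × 213 mm
V6: 106 × 151 mm
V7: 75 × 106 mm
→ matches V6.

V6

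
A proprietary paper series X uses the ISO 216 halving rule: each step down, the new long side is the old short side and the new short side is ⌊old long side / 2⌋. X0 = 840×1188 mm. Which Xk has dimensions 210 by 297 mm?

X4

X0: 840 × 1188 mm
X1: 594 × 840 mm
X2: 420 × 594 mm
X3: 297 × 420 mm
X4: 210 × 297 mm
X5: 148 × 210 mm
→ matches X4.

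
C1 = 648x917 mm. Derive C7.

C2: ⌊917/2⌋ × 648 = 458 × 648 mm
C3: ⌊648/2⌋ × 458 = 324 × 458 mm
C4: ⌊458/2⌋ × 324 = 229 × 324 mm
C5: ⌊324/2⌋ × 229 = 162 × 229 mm
C6: ⌊229/2⌋ × 162 = 114 × 162 mm
C7: ⌊162/2⌋ × 114 = 81 × 114 mm

81 × 114 mm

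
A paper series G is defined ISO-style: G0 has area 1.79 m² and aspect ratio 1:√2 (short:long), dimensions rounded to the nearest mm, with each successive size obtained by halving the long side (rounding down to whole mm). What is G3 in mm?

Let G0's short side be w mm. w · w√2 = 1.79 m² = 1,790,000 mm², so w ≈ 1125.0 mm and w√2 ≈ 1591.1 mm → G0 = 1125 × 1591 mm.
G1: ⌊1591/2⌋ × 1125 = 795 × 1125 mm
G2: ⌊1125/2⌋ × 795 = 562 × 795 mm
G3: ⌊795/2⌋ × 562 = 397 × 562 mm

397 × 562 mm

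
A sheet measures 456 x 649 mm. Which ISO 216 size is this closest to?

C2 (458 × 648 mm)

Aspect ratio 649/456 ≈ 1.423 — close to the ISO √2 ≈ 1.414.
In the C-series (envelope sizes, between A and B): C2 = 458 × 648 mm.
Off by 3 mm total — nearest standard size.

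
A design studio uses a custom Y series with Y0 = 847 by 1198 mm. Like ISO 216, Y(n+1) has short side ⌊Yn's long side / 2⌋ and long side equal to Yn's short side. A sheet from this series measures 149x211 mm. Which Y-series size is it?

Y5

Y0: 847 × 1198 mm
Y1: 599 × 847 mm
Y2: 423 × 599 mm
Y3: 299 × 423 mm
Y4: 211 × 299 mm
Y5: 149 × 211 mm
Y6: 105 × 149 mm
→ matches Y5.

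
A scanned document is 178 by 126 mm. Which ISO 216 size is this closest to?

B6 (125 × 176 mm)

Aspect ratio 178/126 ≈ 1.413 — close to the ISO √2 ≈ 1.414.
In the B-series (B0 = 1000 × 1414 mm): B6 = 125 × 176 mm.
Off by 3 mm total — nearest standard size.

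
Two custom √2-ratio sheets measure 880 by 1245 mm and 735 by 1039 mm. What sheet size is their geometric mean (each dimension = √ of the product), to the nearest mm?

Short side: √(880 · 735) = √646800 ≈ 804.2 → 804 mm
Long side: √(1245 · 1039) = √1293555 ≈ 1137.3 → 1137 mm

804 × 1137 mm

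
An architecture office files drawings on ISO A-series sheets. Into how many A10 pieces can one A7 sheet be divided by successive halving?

8

A7 = 74 × 105 mm; A10 = 26 × 37 mm.
Each halving step doubles the count; 3 steps from A7 to A10.
2^3 = 8.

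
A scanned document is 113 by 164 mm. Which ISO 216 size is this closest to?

Aspect ratio 164/113 ≈ 1.451 (ISO target is √2 ≈ 1.414).
In the C-series (envelope sizes, between A and B): C6 = 114 × 162 mm.
Off by 3 mm total — nearest standard size.

C6 (114 × 162 mm)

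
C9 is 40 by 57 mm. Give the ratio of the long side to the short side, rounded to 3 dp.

1.425

57 / 40 = 1.425
ISO 216 targets √2 ≈ 1.414; the +0.011 deviation is from mm rounding.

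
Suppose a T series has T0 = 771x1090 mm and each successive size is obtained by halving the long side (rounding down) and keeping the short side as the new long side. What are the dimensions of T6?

T1 = 545 × 771 mm (from T0 by 1 halving).
T2: ⌊771/2⌋ × 545 = 385 × 545 mm
T3: ⌊545/2⌋ × 385 = 272 × 385 mm
T4: ⌊385/2⌋ × 272 = 192 × 272 mm
T5: ⌊272/2⌋ × 192 = 136 × 192 mm
T6: ⌊192/2⌋ × 136 = 96 × 136 mm

96 × 136 mm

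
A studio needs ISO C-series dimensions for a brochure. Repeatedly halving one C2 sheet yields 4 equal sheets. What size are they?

C4

4 = 2^2, so 2 halving steps.
C2 → C3 → … → C4 after 2 steps.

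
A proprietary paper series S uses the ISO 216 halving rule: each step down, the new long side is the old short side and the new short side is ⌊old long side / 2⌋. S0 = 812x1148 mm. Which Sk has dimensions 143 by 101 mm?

S6

S0: 812 × 1148 mm
S1: 574 × 812 mm
S2: 406 × 574 mm
S3: 287 × 406 mm
S4: 203 × 287 mm
S5: 143 × 203 mm
S6: 101 × 143 mm
S7: 71 × 101 mm
→ matches S6.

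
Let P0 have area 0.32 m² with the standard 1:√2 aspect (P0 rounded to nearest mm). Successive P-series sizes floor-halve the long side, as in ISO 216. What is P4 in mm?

119 × 168 mm

Let P0's short side be w mm. w · w√2 = 0.32 m² = 320,000 mm², so w ≈ 475.7 mm and w√2 ≈ 672.7 mm → P0 = 476 × 673 mm.
P1: ⌊673/2⌋ × 476 = 336 × 476 mm
P2: ⌊476/2⌋ × 336 = 238 × 336 mm
P3: ⌊336/2⌋ × 238 = 168 × 238 mm
P4: ⌊238/2⌋ × 168 = 119 × 168 mm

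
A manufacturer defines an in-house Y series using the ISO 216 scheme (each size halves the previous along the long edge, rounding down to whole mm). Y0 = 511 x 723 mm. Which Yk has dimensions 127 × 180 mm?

Y4

Y0: 511 × 723 mm
Y1: 361 × 511 mm
Y2: 255 × 361 mm
Y3: 180 × 255 mm
Y4: 127 × 180 mm
Y5: 90 × 127 mm
→ matches Y4.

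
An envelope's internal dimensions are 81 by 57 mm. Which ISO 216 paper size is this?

Aspect ratio 81/57 ≈ 1.421 — close to the ISO √2 ≈ 1.414.
In the C-series (envelope sizes, between A and B): C8 = 57 × 81 mm.

C8 (57 × 81 mm)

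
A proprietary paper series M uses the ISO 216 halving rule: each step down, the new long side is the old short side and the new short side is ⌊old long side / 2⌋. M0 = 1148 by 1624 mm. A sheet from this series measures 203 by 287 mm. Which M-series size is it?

M5

M0: 1148 × 1624 mm
M1: 812 × 1148 mm
M2: 574 × 812 mm
M3: 406 × 574 mm
M4: 287 × 406 mm
M5: 203 × 287 mm
M6: 143 × 203 mm
→ matches M5.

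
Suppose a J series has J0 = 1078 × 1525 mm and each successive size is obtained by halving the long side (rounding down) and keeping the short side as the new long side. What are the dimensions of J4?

J1: ⌊1525/2⌋ × 1078 = 762 × 1078 mm
J2: ⌊1078/2⌋ × 762 = 539 × 762 mm
J3: ⌊762/2⌋ × 539 = 381 × 539 mm
J4: ⌊539/2⌋ × 381 = 269 × 381 mm

269 × 381 mm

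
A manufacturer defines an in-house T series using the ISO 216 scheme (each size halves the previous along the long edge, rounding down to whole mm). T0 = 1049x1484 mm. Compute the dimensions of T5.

T1 = 742 × 1049 mm (from T0 by 1 halving).
T2: ⌊1049/2⌋ × 742 = 524 × 742 mm
T3: ⌊742/2⌋ × 524 = 371 × 524 mm
T4: ⌊524/2⌋ × 371 = 262 × 371 mm
T5: ⌊371/2⌋ × 262 = 185 × 262 mm

185 × 262 mm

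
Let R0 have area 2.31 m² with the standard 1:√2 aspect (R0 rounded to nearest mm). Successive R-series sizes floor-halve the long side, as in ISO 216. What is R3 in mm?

451 × 639 mm

Let R0's short side be w mm. w · w√2 = 2.31 m² = 2,310,000 mm², so w ≈ 1278.1 mm and w√2 ≈ 1807.4 mm → R0 = 1278 × 1807 mm.
R1: ⌊1807/2⌋ × 1278 = 903 × 1278 mm
R2: ⌊1278/2⌋ × 903 = 639 × 903 mm
R3: ⌊903/2⌋ × 639 = 451 × 639 mm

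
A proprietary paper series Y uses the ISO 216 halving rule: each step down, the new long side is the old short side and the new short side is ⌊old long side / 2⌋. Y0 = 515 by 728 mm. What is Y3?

Y1: ⌊728/2⌋ × 515 = 364 × 515 mm
Y2: ⌊515/2⌋ × 364 = 257 × 364 mm
Y3: ⌊364/2⌋ × 257 = 182 × 257 mm

182 × 257 mm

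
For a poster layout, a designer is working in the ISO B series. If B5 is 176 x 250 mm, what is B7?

88 × 125 mm

B6: ⌊250/2⌋ × 176 = 125 × 176 mm
B7: ⌊176/2⌋ × 125 = 88 × 125 mm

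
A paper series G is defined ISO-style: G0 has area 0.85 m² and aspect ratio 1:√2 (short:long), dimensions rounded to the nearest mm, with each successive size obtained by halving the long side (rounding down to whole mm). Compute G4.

Let G0's short side be w mm. w · w√2 = 0.85 m² = 850,000 mm², so w ≈ 775.3 mm and w√2 ≈ 1096.4 mm → G0 = 775 × 1096 mm.
G1: ⌊1096/2⌋ × 775 = 548 × 775 mm
G2: ⌊775/2⌋ × 548 = 387 × 548 mm
G3: ⌊548/2⌋ × 387 = 274 × 387 mm
G4: ⌊387/2⌋ × 274 = 193 × 274 mm

193 × 274 mm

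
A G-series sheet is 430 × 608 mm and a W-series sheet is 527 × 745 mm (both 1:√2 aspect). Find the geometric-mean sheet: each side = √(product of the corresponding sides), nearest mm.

476 × 673 mm

Short side: √(430 · 527) = √226610 ≈ 476.0 → 476 mm
Long side: √(608 · 745) = √452960 ≈ 673.0 → 673 mm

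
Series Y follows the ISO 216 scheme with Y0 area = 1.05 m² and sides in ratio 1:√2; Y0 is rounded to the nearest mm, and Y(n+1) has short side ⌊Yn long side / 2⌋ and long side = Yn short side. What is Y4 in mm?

215 × 304 mm

Let Y0's short side be w mm. w · w√2 = 1.05 m² = 1,050,000 mm², so w ≈ 861.7 mm and w√2 ≈ 1218.6 mm → Y0 = 862 × 1219 mm.
Y1: ⌊1219/2⌋ × 862 = 609 × 862 mm
Y2: ⌊862/2⌋ × 609 = 431 × 609 mm
Y3: ⌊609/2⌋ × 431 = 304 × 431 mm
Y4: ⌊431/2⌋ × 304 = 215 × 304 mm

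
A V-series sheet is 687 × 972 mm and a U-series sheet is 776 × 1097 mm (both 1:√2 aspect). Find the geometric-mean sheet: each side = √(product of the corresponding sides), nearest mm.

730 × 1033 mm

Short side: √(687 · 776) = √533112 ≈ 730.1 → 730 mm
Long side: √(972 · 1097) = √1066284 ≈ 1032.6 → 1033 mm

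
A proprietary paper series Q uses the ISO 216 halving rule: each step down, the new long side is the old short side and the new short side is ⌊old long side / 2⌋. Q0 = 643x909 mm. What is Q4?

160 × 227 mm

Q1: ⌊909/2⌋ × 643 = 454 × 643 mm
Q2: ⌊643/2⌋ × 454 = 321 × 454 mm
Q3: ⌊454/2⌋ × 321 = 227 × 321 mm
Q4: ⌊321/2⌋ × 227 = 160 × 227 mm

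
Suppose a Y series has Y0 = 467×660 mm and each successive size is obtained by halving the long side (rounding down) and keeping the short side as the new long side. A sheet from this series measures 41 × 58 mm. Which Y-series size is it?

Y0: 467 × 660 mm
Y1: 330 × 467 mm
Y2: 233 × 330 mm
Y3: 165 × 233 mm
Y4: 116 × 165 mm
Y5: 82 × 116 mm
Y6: 58 × 82 mm
Y7: 41 × 58 mm
Y8: 29 × 41 mm
→ matches Y7.

Y7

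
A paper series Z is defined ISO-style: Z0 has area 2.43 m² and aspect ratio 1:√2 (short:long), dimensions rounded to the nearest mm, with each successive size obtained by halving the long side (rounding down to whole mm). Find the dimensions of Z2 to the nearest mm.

Let Z0's short side be w mm. w · w√2 = 2.43 m² = 2,430,000 mm², so w ≈ 1310.8 mm and w√2 ≈ 1853.8 mm → Z0 = 1311 × 1854 mm.
Z1: ⌊1854/2⌋ × 1311 = 927 × 1311 mm
Z2: ⌊1311/2⌋ × 927 = 655 × 927 mm

655 × 927 mm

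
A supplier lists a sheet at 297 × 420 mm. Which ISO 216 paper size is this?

A3 (297 × 420 mm)

Aspect ratio 420/297 ≈ 1.414 — close to the ISO √2 ≈ 1.414.
In the A-series (A0 area = 1 m²): A3 = 297 × 420 mm.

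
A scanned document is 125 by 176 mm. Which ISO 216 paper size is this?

Aspect ratio 176/125 ≈ 1.408 — close to the ISO √2 ≈ 1.414.
In the B-series (B0 = 1000 × 1414 mm): B6 = 125 × 176 mm.

B6 (125 × 176 mm)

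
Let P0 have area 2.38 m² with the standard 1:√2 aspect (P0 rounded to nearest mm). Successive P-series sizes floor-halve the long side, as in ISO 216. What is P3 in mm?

458 × 648 mm

Let P0's short side be w mm. w · w√2 = 2.38 m² = 2,380,000 mm², so w ≈ 1297.3 mm and w√2 ≈ 1834.6 mm → P0 = 1297 × 1835 mm.
P1: ⌊1835/2⌋ × 1297 = 917 × 1297 mm
P2: ⌊1297/2⌋ × 917 = 648 × 917 mm
P3: ⌊917/2⌋ × 648 = 458 × 648 mm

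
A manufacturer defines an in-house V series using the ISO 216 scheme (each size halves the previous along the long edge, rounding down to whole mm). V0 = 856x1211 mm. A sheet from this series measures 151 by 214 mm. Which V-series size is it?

V5

V0: 856 × 1211 mm
V1: 605 × 856 mm
V2: 428 × 605 mm
V3: 302 × 428 mm
V4: 214 × 302 mm
V5: 151 × 214 mm
V6: 107 × 151 mm
→ matches V5.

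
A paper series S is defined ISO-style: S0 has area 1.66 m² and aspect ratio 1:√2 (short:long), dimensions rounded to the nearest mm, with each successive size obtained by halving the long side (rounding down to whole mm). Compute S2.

Let S0's short side be w mm. w · w√2 = 1.66 m² = 1,660,000 mm², so w ≈ 1083.4 mm and w√2 ≈ 1532.2 mm → S0 = 1083 × 1532 mm.
S1: ⌊1532/2⌋ × 1083 = 766 × 1083 mm
S2: ⌊1083/2⌋ × 766 = 541 × 766 mm

541 × 766 mm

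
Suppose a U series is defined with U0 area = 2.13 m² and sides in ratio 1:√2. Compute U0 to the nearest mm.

Let the short side be w mm. Then w · w√2 = 2.13 m² = 2,130,000 mm².
w² = 2,130,000/√2, so w ≈ 1227.2 mm; long side = w√2 ≈ 1735.6 mm.

1227 × 1736 mm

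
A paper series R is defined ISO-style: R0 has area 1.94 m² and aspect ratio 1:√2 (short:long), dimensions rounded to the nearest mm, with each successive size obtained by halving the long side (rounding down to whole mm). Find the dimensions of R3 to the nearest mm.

414 × 585 mm

Let R0's short side be w mm. w · w√2 = 1.94 m² = 1,940,000 mm², so w ≈ 1171.2 mm and w√2 ≈ 1656.4 mm → R0 = 1171 × 1656 mm.
R1: ⌊1656/2⌋ × 1171 = 828 × 1171 mm
R2: ⌊1171/2⌋ × 828 = 585 × 828 mm
R3: ⌊828/2⌋ × 585 = 414 × 585 mm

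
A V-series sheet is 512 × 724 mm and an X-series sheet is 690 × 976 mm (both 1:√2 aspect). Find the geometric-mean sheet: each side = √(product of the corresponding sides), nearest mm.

Short side: √(512 · 690) = √353280 ≈ 594.4 → 594 mm
Long side: √(724 · 976) = √706624 ≈ 840.6 → 841 mm

594 × 841 mm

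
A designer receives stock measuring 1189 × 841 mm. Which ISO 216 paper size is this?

A0 (841 × 1189 mm)

Aspect ratio 1189/841 ≈ 1.414 — close to the ISO √2 ≈ 1.414.
In the A-series (A0 area = 1 m²): A0 = 841 × 1189 mm.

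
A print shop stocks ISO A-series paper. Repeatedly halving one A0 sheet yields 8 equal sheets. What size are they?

8 = 2^3, so 3 halving steps.
A0 → A1 → … → A3 after 3 steps.

A3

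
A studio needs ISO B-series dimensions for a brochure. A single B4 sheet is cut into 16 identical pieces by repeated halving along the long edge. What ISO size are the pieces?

16 = 2^4, so 4 halving steps.
B4 → B5 → … → B8 after 4 steps.

B8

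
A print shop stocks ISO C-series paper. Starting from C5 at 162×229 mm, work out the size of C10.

C6: ⌊229/2⌋ × 162 = 114 × 162 mm
C7: ⌊162/2⌋ × 114 = 81 × 114 mm
C8: ⌊114/2⌋ × 81 = 57 × 81 mm
C9: ⌊81/2⌋ × 57 = 40 × 57 mm
C10: ⌊57/2⌋ × 40 = 28 × 40 mm

28 × 40 mm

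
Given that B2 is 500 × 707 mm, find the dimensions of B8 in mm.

62 × 88 mm

B3: ⌊707/2⌋ × 500 = 353 × 500 mm
B4: ⌊500/2⌋ × 353 = 250 × 353 mm
B5: ⌊353/2⌋ × 250 = 176 × 250 mm
B6: ⌊250/2⌋ × 176 = 125 × 176 mm
B7: ⌊176/2⌋ × 125 = 88 × 125 mm
B8: ⌊125/2⌋ × 88 = 62 × 88 mm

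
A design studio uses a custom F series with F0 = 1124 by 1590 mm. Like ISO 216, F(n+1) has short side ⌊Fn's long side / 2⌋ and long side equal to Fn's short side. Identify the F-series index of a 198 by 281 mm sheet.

F0: 1124 × 1590 mm
F1: 795 × 1124 mm
F2: 562 × 795 mm
F3: 397 × 562 mm
F4: 281 × 397 mm
F5: 198 × 281 mm
F6: 140 × 198 mm
→ matches F5.

F5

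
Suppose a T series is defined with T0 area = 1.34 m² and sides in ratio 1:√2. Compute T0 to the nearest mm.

973 × 1377 mm

Let the short side be w mm. Then w · w√2 = 1.34 m² = 1,340,000 mm².
w² = 1,340,000/√2, so w ≈ 973.4 mm; long side = w√2 ≈ 1376.6 mm.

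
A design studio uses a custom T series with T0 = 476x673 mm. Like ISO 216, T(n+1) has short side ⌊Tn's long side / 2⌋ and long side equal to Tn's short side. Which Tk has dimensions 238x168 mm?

T3

T0: 476 × 673 mm
T1: 336 × 476 mm
T2: 238 × 336 mm
T3: 168 × 238 mm
T4: 119 × 168 mm
→ matches T3.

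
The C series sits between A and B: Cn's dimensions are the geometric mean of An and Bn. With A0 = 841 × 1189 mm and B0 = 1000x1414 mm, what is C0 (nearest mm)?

917 × 1297 mm

Short side: √(841 · 1000) = √841000 ≈ 917.1 → 917 mm
Long side: √(1189 · 1414) = √1681246 ≈ 1296.6 → 1297 mm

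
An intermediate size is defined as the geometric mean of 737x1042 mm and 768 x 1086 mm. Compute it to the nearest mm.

752 × 1064 mm

Short side: √(737 · 768) = √566016 ≈ 752.3 → 752 mm
Long side: √(1042 · 1086) = √1131612 ≈ 1063.8 → 1064 mm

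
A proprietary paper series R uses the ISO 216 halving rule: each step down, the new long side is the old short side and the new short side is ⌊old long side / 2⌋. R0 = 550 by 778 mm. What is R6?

R1: ⌊778/2⌋ × 550 = 389 × 550 mm
R2: ⌊550/2⌋ × 389 = 275 × 389 mm
R3: ⌊389/2⌋ × 275 = 194 × 275 mm
R4: ⌊275/2⌋ × 194 = 137 × 194 mm
R5: ⌊194/2⌋ × 137 = 97 × 137 mm
R6: ⌊137/2⌋ × 97 = 68 × 97 mm

68 × 97 mm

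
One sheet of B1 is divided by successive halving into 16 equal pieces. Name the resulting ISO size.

16 = 2^4, so 4 halving steps.
B1 → B2 → … → B5 after 4 steps.

B5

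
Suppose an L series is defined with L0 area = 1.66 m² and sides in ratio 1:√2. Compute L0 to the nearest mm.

Let the short side be w mm. Then w · w√2 = 1.66 m² = 1,660,000 mm².
w² = 1,660,000/√2, so w ≈ 1083.4 mm; long side = w√2 ≈ 1532.2 mm.

1083 × 1532 mm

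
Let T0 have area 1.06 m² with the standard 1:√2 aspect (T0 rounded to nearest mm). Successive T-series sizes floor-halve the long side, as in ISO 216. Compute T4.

216 × 306 mm

Let T0's short side be w mm. w · w√2 = 1.06 m² = 1,060,000 mm², so w ≈ 865.8 mm and w√2 ≈ 1224.4 mm → T0 = 866 × 1224 mm.
T1: ⌊1224/2⌋ × 866 = 612 × 866 mm
T2: ⌊866/2⌋ × 612 = 433 × 612 mm
T3: ⌊612/2⌋ × 433 = 306 × 433 mm
T4: ⌊433/2⌋ × 306 = 216 × 306 mm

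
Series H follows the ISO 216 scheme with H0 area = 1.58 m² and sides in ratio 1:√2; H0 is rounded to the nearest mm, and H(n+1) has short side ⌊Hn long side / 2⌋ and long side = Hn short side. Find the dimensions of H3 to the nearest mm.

Let H0's short side be w mm. w · w√2 = 1.58 m² = 1,580,000 mm², so w ≈ 1057.0 mm and w√2 ≈ 1494.8 mm → H0 = 1057 × 1495 mm.
H1: ⌊1495/2⌋ × 1057 = 747 × 1057 mm
H2: ⌊1057/2⌋ × 747 = 528 × 747 mm
H3: ⌊747/2⌋ × 528 = 373 × 528 mm

373 × 528 mm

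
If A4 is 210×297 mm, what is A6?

105 × 148 mm

A5: ⌊297/2⌋ × 210 = 148 × 210 mm
A6: ⌊210/2⌋ × 148 = 105 × 148 mm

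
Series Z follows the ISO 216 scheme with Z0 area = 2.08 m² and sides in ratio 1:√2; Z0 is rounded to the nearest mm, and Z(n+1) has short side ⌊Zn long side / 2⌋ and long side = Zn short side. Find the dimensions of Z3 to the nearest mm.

428 × 606 mm

Let Z0's short side be w mm. w · w√2 = 2.08 m² = 2,080,000 mm², so w ≈ 1212.8 mm and w√2 ≈ 1715.1 mm → Z0 = 1213 × 1715 mm.
Z1: ⌊1715/2⌋ × 1213 = 857 × 1213 mm
Z2: ⌊1213/2⌋ × 857 = 606 × 857 mm
Z3: ⌊857/2⌋ × 606 = 428 × 606 mm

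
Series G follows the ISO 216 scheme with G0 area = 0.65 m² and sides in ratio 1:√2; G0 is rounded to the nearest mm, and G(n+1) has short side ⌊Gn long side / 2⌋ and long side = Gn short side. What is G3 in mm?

Let G0's short side be w mm. w · w√2 = 0.65 m² = 650,000 mm², so w ≈ 678.0 mm and w√2 ≈ 958.8 mm → G0 = 678 × 959 mm.
G1: ⌊959/2⌋ × 678 = 479 × 678 mm
G2: ⌊678/2⌋ × 479 = 339 × 479 mm
G3: ⌊479/2⌋ × 339 = 239 × 339 mm

239 × 339 mm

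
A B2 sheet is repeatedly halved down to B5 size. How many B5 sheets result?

B2 = 500 × 707 mm; B5 = 176 × 250 mm.
Each halving step doubles the count; 3 steps from B2 to B5.
2^3 = 8.

8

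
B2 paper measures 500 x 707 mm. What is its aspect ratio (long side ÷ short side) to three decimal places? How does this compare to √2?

707 / 500 = 1.414
Matches √2 ≈ 1.414 — the ISO 216 defining ratio.

1.414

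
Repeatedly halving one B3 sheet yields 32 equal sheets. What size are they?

32 = 2^5, so 5 halving steps.
B3 → B4 → … → B8 after 5 steps.

B8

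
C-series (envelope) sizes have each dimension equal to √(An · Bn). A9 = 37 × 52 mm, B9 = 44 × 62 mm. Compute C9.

40 × 57 mm

Short side: √(37 · 44) = √1628 ≈ 40.3 → 40 mm
Long side: √(52 · 62) = √3224 ≈ 56.8 → 57 mm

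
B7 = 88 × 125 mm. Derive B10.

31 × 44 mm

B8: ⌊125/2⌋ × 88 = 62 × 88 mm
B9: ⌊88/2⌋ × 62 = 44 × 62 mm
B10: ⌊62/2⌋ × 44 = 31 × 44 mm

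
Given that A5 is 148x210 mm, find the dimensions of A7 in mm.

A6: ⌊210/2⌋ × 148 = 105 × 148 mm
A7: ⌊148/2⌋ × 105 = 74 × 105 mm

74 × 105 mm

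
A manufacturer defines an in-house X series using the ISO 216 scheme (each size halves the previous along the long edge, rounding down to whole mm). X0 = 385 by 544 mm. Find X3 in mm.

136 × 192 mm

X1: ⌊544/2⌋ × 385 = 272 × 385 mm
X2: ⌊385/2⌋ × 272 = 192 × 272 mm
X3: ⌊272/2⌋ × 192 = 136 × 192 mm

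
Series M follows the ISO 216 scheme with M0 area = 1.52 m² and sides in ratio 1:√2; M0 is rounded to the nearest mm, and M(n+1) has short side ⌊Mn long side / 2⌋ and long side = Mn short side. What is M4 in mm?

259 × 366 mm

Let M0's short side be w mm. w · w√2 = 1.52 m² = 1,520,000 mm², so w ≈ 1036.7 mm and w√2 ≈ 1466.2 mm → M0 = 1037 × 1466 mm.
M1: ⌊1466/2⌋ × 1037 = 733 × 1037 mm
M2: ⌊1037/2⌋ × 733 = 518 × 733 mm
M3: ⌊733/2⌋ × 518 = 366 × 518 mm
M4: ⌊518/2⌋ × 366 = 259 × 366 mm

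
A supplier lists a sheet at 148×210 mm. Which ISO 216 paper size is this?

A5 (148 × 210 mm)

Aspect ratio 210/148 ≈ 1.419 — close to the ISO √2 ≈ 1.414.
In the A-series (A0 area = 1 m²): A5 = 148 × 210 mm.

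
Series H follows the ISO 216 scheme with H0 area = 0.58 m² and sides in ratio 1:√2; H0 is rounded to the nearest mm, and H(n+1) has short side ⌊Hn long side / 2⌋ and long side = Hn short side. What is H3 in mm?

Let H0's short side be w mm. w · w√2 = 0.58 m² = 580,000 mm², so w ≈ 640.4 mm and w√2 ≈ 905.7 mm → H0 = 640 × 906 mm.
H1: ⌊906/2⌋ × 640 = 453 × 640 mm
H2: ⌊640/2⌋ × 453 = 320 × 453 mm
H3: ⌊453/2⌋ × 320 = 226 × 320 mm

226 × 320 mm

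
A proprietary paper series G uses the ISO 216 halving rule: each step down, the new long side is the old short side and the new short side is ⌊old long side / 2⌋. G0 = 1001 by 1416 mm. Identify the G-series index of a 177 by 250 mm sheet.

G5

G0: 1001 × 1416 mm
G1: 708 × 1001 mm
G2: 500 × 708 mm
G3: 354 × 500 mm
G4: 250 × 354 mm
G5: 177 × 250 mm
G6: 125 × 177 mm
→ matches G5.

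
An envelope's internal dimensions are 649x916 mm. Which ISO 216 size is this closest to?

Aspect ratio 916/649 ≈ 1.411 — close to the ISO √2 ≈ 1.414.
In the C-series (envelope sizes, between A and B): C1 = 648 × 917 mm.
Off by 2 mm total — nearest standard size.

C1 (648 × 917 mm)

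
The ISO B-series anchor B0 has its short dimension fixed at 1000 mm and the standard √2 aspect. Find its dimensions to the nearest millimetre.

1000 × 1414 mm

Short side = 1000 mm; long side = 1000√2 ≈ 1414.2 mm.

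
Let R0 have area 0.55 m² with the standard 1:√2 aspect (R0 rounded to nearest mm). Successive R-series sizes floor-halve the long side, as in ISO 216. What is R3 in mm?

Let R0's short side be w mm. w · w√2 = 0.55 m² = 550,000 mm², so w ≈ 623.6 mm and w√2 ≈ 881.9 mm → R0 = 624 × 882 mm.
R1: ⌊882/2⌋ × 624 = 441 × 624 mm
R2: ⌊624/2⌋ × 441 = 312 × 441 mm
R3: ⌊441/2⌋ × 312 = 220 × 312 mm

220 × 312 mm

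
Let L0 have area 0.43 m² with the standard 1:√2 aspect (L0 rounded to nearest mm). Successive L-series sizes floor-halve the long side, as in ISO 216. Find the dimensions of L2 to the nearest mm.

Let L0's short side be w mm. w · w√2 = 0.43 m² = 430,000 mm², so w ≈ 551.4 mm and w√2 ≈ 779.8 mm → L0 = 551 × 780 mm.
L1: ⌊780/2⌋ × 551 = 390 × 551 mm
L2: ⌊551/2⌋ × 390 = 275 × 390 mm

275 × 390 mm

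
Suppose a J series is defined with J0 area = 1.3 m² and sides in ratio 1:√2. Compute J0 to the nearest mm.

959 × 1356 mm

Let the short side be w mm. Then w · w√2 = 1.3 m² = 1,300,000 mm².
w² = 1,300,000/√2, so w ≈ 958.8 mm; long side = w√2 ≈ 1355.9 mm.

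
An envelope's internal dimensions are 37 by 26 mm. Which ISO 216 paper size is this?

A10 (26 × 37 mm)

Aspect ratio 37/26 ≈ 1.423 — close to the ISO √2 ≈ 1.414.
In the A-series (A0 area = 1 m²): A10 = 26 × 37 mm.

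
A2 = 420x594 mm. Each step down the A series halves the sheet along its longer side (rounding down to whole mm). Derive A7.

74 × 105 mm

A3: ⌊594/2⌋ × 420 = 297 × 420 mm
A4: ⌊420/2⌋ × 297 = 210 × 297 mm
A5: ⌊297/2⌋ × 210 = 148 × 210 mm
A6: ⌊210/2⌋ × 148 = 105 × 148 mm
A7: ⌊148/2⌋ × 105 = 74 × 105 mm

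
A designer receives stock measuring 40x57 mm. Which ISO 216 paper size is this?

C9 (40 × 57 mm)

Aspect ratio 57/40 ≈ 1.425 — close to the ISO √2 ≈ 1.414.
In the C-series (envelope sizes, between A and B): C9 = 40 × 57 mm.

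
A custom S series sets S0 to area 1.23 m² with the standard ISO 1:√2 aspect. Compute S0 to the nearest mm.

Let the short side be w mm. Then w · w√2 = 1.23 m² = 1,230,000 mm².
w² = 1,230,000/√2, so w ≈ 932.6 mm; long side = w√2 ≈ 1318.9 mm.

933 × 1319 mm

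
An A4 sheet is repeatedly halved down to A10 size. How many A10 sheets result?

64

A4 = 210 × 297 mm; A10 = 26 × 37 mm.
Each halving step doubles the count; 6 steps from A4 to A10.
2^6 = 64.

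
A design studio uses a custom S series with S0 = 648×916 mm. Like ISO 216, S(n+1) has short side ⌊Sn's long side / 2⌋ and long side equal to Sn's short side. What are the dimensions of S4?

162 × 229 mm

S1: ⌊916/2⌋ × 648 = 458 × 648 mm
S2: ⌊648/2⌋ × 458 = 324 × 458 mm
S3: ⌊458/2⌋ × 324 = 229 × 324 mm
S4: ⌊324/2⌋ × 229 = 162 × 229 mm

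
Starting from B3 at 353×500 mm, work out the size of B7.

88 × 125 mm

B4: ⌊500/2⌋ × 353 = 250 × 353 mm
B5: ⌊353/2⌋ × 250 = 176 × 250 mm
B6: ⌊250/2⌋ × 176 = 125 × 176 mm
B7: ⌊176/2⌋ × 125 = 88 × 125 mm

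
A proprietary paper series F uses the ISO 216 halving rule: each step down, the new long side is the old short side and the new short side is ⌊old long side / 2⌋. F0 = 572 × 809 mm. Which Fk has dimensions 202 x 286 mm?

F3

F0: 572 × 809 mm
F1: 404 × 572 mm
F2: 286 × 404 mm
F3: 202 × 286 mm
F4: 143 × 202 mm
→ matches F3.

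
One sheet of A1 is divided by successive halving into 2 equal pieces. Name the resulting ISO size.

2 = 2^1, so 1 halving step.
A1 → A2 → … → A2 after 1 step.

A2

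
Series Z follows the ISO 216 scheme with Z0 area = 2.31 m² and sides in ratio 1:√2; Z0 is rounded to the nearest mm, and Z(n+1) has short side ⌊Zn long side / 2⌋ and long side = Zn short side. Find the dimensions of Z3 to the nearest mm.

451 × 639 mm

Let Z0's short side be w mm. w · w√2 = 2.31 m² = 2,310,000 mm², so w ≈ 1278.1 mm and w√2 ≈ 1807.4 mm → Z0 = 1278 × 1807 mm.
Z1: ⌊1807/2⌋ × 1278 = 903 × 1278 mm
Z2: ⌊1278/2⌋ × 903 = 639 × 903 mm
Z3: ⌊903/2⌋ × 639 = 451 × 639 mm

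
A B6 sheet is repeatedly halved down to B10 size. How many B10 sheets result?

16

B6 = 125 × 176 mm; B10 = 31 × 44 mm.
Each halving step doubles the count; 4 steps from B6 to B10.
2^4 = 16.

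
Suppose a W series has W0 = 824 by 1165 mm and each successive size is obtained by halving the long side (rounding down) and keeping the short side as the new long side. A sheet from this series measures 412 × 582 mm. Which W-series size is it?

W0: 824 × 1165 mm
W1: 582 × 824 mm
W2: 412 × 582 mm
W3: 291 × 412 mm
→ matches W2.

W2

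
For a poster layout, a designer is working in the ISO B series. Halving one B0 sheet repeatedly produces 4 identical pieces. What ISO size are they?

B2

4 = 2^2, so 2 halving steps.
B0 → B1 → … → B2 after 2 steps.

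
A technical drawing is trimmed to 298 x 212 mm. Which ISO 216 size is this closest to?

Aspect ratio 298/212 ≈ 1.406 — close to the ISO √2 ≈ 1.414.
In the A-series (A0 area = 1 m²): A4 = 210 × 297 mm.
Off by 3 mm total — nearest standard size.

A4 (210 × 297 mm)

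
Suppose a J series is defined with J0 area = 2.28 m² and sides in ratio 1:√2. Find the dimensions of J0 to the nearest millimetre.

1270 × 1796 mm

Let the short side be w mm. Then w · w√2 = 2.28 m² = 2,280,000 mm².
w² = 2,280,000/√2, so w ≈ 1269.7 mm; long side = w√2 ≈ 1795.7 mm.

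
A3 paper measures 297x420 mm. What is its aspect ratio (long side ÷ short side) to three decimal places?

420 / 297 = 1.414
Matches √2 ≈ 1.414 — the ISO 216 defining ratio.

1.414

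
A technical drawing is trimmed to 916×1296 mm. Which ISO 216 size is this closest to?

Aspect ratio 1296/916 ≈ 1.415 — close to the ISO √2 ≈ 1.414.
In the C-series (envelope sizes, between A and B): C0 = 917 × 1297 mm.
Off by 2 mm total — nearest standard size.

C0 (917 × 1297 mm)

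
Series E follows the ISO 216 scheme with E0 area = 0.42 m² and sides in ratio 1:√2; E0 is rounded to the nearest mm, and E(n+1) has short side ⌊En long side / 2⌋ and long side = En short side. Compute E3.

192 × 272 mm

Let E0's short side be w mm. w · w√2 = 0.42 m² = 420,000 mm², so w ≈ 545.0 mm and w√2 ≈ 770.7 mm → E0 = 545 × 771 mm.
E1: ⌊771/2⌋ × 545 = 385 × 545 mm
E2: ⌊545/2⌋ × 385 = 272 × 385 mm
E3: ⌊385/2⌋ × 272 = 192 × 272 mm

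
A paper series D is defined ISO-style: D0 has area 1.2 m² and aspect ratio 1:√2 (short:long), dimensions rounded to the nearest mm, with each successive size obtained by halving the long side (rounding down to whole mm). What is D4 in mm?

230 × 325 mm

Let D0's short side be w mm. w · w√2 = 1.2 m² = 1,200,000 mm², so w ≈ 921.2 mm and w√2 ≈ 1302.7 mm → D0 = 921 × 1303 mm.
D1: ⌊1303/2⌋ × 921 = 651 × 921 mm
D2: ⌊921/2⌋ × 651 = 460 × 651 mm
D3: ⌊651/2⌋ × 460 = 325 × 460 mm
D4: ⌊460/2⌋ × 325 = 230 × 325 mm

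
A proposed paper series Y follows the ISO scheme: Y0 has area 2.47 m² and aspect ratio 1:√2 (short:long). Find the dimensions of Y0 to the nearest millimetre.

Let the short side be w mm. Then w · w√2 = 2.47 m² = 2,470,000 mm².
w² = 2,470,000/√2, so w ≈ 1321.6 mm; long side = w√2 ≈ 1869.0 mm.

1322 × 1869 mm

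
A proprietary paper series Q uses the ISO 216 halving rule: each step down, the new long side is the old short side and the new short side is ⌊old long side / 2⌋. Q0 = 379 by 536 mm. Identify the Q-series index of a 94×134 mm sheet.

Q4

Q0: 379 × 536 mm
Q1: 268 × 379 mm
Q2: 189 × 268 mm
Q3: 134 × 189 mm
Q4: 94 × 134 mm
Q5: 67 × 94 mm
→ matches Q4.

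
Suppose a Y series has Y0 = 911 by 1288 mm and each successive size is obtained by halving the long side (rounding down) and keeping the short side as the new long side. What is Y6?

Y1 = 644 × 911 mm (from Y0 by 1 halving).
Y2: ⌊911/2⌋ × 644 = 455 × 644 mm
Y3: ⌊644/2⌋ × 455 = 322 × 455 mm
Y4: ⌊455/2⌋ × 322 = 227 × 322 mm
Y5: ⌊322/2⌋ × 227 = 161 × 227 mm
Y6: ⌊227/2⌋ × 161 = 113 × 161 mm

113 × 161 mm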